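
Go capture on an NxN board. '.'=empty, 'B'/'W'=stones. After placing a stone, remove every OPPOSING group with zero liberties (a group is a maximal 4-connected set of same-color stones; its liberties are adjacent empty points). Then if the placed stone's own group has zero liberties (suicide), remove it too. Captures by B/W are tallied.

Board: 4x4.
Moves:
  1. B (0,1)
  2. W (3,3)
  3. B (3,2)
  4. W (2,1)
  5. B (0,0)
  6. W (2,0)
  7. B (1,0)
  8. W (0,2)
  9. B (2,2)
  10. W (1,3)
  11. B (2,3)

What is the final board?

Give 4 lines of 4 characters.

Move 1: B@(0,1) -> caps B=0 W=0
Move 2: W@(3,3) -> caps B=0 W=0
Move 3: B@(3,2) -> caps B=0 W=0
Move 4: W@(2,1) -> caps B=0 W=0
Move 5: B@(0,0) -> caps B=0 W=0
Move 6: W@(2,0) -> caps B=0 W=0
Move 7: B@(1,0) -> caps B=0 W=0
Move 8: W@(0,2) -> caps B=0 W=0
Move 9: B@(2,2) -> caps B=0 W=0
Move 10: W@(1,3) -> caps B=0 W=0
Move 11: B@(2,3) -> caps B=1 W=0

Answer: BBW.
B..W
WWBB
..B.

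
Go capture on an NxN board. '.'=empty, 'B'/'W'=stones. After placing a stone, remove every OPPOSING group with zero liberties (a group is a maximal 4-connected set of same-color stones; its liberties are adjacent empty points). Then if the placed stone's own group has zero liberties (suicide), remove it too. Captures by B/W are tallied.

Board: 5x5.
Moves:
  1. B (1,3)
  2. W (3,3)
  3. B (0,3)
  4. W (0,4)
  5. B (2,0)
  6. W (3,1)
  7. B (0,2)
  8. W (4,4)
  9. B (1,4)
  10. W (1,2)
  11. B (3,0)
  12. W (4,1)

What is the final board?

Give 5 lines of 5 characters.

Move 1: B@(1,3) -> caps B=0 W=0
Move 2: W@(3,3) -> caps B=0 W=0
Move 3: B@(0,3) -> caps B=0 W=0
Move 4: W@(0,4) -> caps B=0 W=0
Move 5: B@(2,0) -> caps B=0 W=0
Move 6: W@(3,1) -> caps B=0 W=0
Move 7: B@(0,2) -> caps B=0 W=0
Move 8: W@(4,4) -> caps B=0 W=0
Move 9: B@(1,4) -> caps B=1 W=0
Move 10: W@(1,2) -> caps B=1 W=0
Move 11: B@(3,0) -> caps B=1 W=0
Move 12: W@(4,1) -> caps B=1 W=0

Answer: ..BB.
..WBB
B....
BW.W.
.W..W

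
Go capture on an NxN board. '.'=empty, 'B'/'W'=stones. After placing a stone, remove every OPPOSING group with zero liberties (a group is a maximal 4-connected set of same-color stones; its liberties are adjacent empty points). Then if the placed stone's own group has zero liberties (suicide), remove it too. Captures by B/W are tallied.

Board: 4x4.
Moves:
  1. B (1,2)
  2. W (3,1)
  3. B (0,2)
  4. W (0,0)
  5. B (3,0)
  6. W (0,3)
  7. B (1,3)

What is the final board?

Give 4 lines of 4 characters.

Move 1: B@(1,2) -> caps B=0 W=0
Move 2: W@(3,1) -> caps B=0 W=0
Move 3: B@(0,2) -> caps B=0 W=0
Move 4: W@(0,0) -> caps B=0 W=0
Move 5: B@(3,0) -> caps B=0 W=0
Move 6: W@(0,3) -> caps B=0 W=0
Move 7: B@(1,3) -> caps B=1 W=0

Answer: W.B.
..BB
....
BW..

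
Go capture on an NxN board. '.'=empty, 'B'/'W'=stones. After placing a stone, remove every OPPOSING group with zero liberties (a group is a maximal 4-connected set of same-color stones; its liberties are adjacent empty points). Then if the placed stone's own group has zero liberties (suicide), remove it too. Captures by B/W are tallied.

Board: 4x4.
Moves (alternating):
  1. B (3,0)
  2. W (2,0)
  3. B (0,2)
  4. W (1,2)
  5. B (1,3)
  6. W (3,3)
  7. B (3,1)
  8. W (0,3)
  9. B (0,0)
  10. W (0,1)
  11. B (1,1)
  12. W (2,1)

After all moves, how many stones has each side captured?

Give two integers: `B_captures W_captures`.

Answer: 1 0

Derivation:
Move 1: B@(3,0) -> caps B=0 W=0
Move 2: W@(2,0) -> caps B=0 W=0
Move 3: B@(0,2) -> caps B=0 W=0
Move 4: W@(1,2) -> caps B=0 W=0
Move 5: B@(1,3) -> caps B=0 W=0
Move 6: W@(3,3) -> caps B=0 W=0
Move 7: B@(3,1) -> caps B=0 W=0
Move 8: W@(0,3) -> caps B=0 W=0
Move 9: B@(0,0) -> caps B=0 W=0
Move 10: W@(0,1) -> caps B=0 W=0
Move 11: B@(1,1) -> caps B=1 W=0
Move 12: W@(2,1) -> caps B=1 W=0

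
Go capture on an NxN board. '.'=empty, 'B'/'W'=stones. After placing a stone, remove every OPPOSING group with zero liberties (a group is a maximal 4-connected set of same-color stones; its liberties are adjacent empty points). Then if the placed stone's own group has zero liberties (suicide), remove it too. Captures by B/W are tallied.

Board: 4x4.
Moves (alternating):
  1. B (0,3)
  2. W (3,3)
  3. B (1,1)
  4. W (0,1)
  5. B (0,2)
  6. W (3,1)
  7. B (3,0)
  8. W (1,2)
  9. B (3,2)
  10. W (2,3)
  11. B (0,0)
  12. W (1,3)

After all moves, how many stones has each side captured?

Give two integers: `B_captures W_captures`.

Answer: 1 0

Derivation:
Move 1: B@(0,3) -> caps B=0 W=0
Move 2: W@(3,3) -> caps B=0 W=0
Move 3: B@(1,1) -> caps B=0 W=0
Move 4: W@(0,1) -> caps B=0 W=0
Move 5: B@(0,2) -> caps B=0 W=0
Move 6: W@(3,1) -> caps B=0 W=0
Move 7: B@(3,0) -> caps B=0 W=0
Move 8: W@(1,2) -> caps B=0 W=0
Move 9: B@(3,2) -> caps B=0 W=0
Move 10: W@(2,3) -> caps B=0 W=0
Move 11: B@(0,0) -> caps B=1 W=0
Move 12: W@(1,3) -> caps B=1 W=0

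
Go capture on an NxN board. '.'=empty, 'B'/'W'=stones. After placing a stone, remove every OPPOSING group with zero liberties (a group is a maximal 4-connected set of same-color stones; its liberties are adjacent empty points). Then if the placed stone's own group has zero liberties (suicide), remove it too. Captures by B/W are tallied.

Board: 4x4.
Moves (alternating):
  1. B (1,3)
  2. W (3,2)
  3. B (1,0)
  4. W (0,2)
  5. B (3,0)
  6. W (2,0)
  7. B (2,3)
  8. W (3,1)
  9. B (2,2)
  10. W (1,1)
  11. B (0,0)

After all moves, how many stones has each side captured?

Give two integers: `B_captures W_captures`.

Move 1: B@(1,3) -> caps B=0 W=0
Move 2: W@(3,2) -> caps B=0 W=0
Move 3: B@(1,0) -> caps B=0 W=0
Move 4: W@(0,2) -> caps B=0 W=0
Move 5: B@(3,0) -> caps B=0 W=0
Move 6: W@(2,0) -> caps B=0 W=0
Move 7: B@(2,3) -> caps B=0 W=0
Move 8: W@(3,1) -> caps B=0 W=1
Move 9: B@(2,2) -> caps B=0 W=1
Move 10: W@(1,1) -> caps B=0 W=1
Move 11: B@(0,0) -> caps B=0 W=1

Answer: 0 1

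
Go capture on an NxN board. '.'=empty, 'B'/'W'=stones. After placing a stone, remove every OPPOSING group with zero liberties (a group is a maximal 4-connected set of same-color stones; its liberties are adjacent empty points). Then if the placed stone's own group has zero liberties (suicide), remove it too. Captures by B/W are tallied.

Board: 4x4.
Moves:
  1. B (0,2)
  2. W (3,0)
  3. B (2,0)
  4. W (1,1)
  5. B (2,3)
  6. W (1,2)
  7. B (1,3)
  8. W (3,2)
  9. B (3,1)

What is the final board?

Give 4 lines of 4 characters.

Move 1: B@(0,2) -> caps B=0 W=0
Move 2: W@(3,0) -> caps B=0 W=0
Move 3: B@(2,0) -> caps B=0 W=0
Move 4: W@(1,1) -> caps B=0 W=0
Move 5: B@(2,3) -> caps B=0 W=0
Move 6: W@(1,2) -> caps B=0 W=0
Move 7: B@(1,3) -> caps B=0 W=0
Move 8: W@(3,2) -> caps B=0 W=0
Move 9: B@(3,1) -> caps B=1 W=0

Answer: ..B.
.WWB
B..B
.BW.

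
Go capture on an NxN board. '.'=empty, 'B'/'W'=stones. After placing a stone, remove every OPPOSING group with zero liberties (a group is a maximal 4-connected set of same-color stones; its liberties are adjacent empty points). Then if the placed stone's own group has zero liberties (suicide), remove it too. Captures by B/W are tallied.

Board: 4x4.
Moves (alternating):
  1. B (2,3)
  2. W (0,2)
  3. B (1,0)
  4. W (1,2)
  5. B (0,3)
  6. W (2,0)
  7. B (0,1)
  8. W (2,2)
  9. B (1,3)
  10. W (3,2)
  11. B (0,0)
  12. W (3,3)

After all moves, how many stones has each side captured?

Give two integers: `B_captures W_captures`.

Move 1: B@(2,3) -> caps B=0 W=0
Move 2: W@(0,2) -> caps B=0 W=0
Move 3: B@(1,0) -> caps B=0 W=0
Move 4: W@(1,2) -> caps B=0 W=0
Move 5: B@(0,3) -> caps B=0 W=0
Move 6: W@(2,0) -> caps B=0 W=0
Move 7: B@(0,1) -> caps B=0 W=0
Move 8: W@(2,2) -> caps B=0 W=0
Move 9: B@(1,3) -> caps B=0 W=0
Move 10: W@(3,2) -> caps B=0 W=0
Move 11: B@(0,0) -> caps B=0 W=0
Move 12: W@(3,3) -> caps B=0 W=3

Answer: 0 3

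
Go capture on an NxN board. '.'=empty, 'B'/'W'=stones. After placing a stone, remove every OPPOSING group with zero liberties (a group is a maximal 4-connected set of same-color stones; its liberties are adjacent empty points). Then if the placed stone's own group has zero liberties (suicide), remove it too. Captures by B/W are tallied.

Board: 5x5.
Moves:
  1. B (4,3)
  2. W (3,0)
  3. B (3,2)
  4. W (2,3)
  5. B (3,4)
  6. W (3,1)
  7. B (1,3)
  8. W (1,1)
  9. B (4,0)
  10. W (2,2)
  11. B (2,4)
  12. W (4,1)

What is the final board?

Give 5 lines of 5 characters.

Move 1: B@(4,3) -> caps B=0 W=0
Move 2: W@(3,0) -> caps B=0 W=0
Move 3: B@(3,2) -> caps B=0 W=0
Move 4: W@(2,3) -> caps B=0 W=0
Move 5: B@(3,4) -> caps B=0 W=0
Move 6: W@(3,1) -> caps B=0 W=0
Move 7: B@(1,3) -> caps B=0 W=0
Move 8: W@(1,1) -> caps B=0 W=0
Move 9: B@(4,0) -> caps B=0 W=0
Move 10: W@(2,2) -> caps B=0 W=0
Move 11: B@(2,4) -> caps B=0 W=0
Move 12: W@(4,1) -> caps B=0 W=1

Answer: .....
.W.B.
..WWB
WWB.B
.W.B.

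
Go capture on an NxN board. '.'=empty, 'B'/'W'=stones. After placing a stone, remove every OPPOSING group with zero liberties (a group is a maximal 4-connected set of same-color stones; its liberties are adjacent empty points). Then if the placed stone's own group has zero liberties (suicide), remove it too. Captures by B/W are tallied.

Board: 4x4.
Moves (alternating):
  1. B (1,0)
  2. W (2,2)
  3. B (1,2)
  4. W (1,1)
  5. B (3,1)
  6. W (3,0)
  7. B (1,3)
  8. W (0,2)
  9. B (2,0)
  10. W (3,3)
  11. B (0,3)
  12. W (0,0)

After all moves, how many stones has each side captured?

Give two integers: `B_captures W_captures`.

Answer: 1 0

Derivation:
Move 1: B@(1,0) -> caps B=0 W=0
Move 2: W@(2,2) -> caps B=0 W=0
Move 3: B@(1,2) -> caps B=0 W=0
Move 4: W@(1,1) -> caps B=0 W=0
Move 5: B@(3,1) -> caps B=0 W=0
Move 6: W@(3,0) -> caps B=0 W=0
Move 7: B@(1,3) -> caps B=0 W=0
Move 8: W@(0,2) -> caps B=0 W=0
Move 9: B@(2,0) -> caps B=1 W=0
Move 10: W@(3,3) -> caps B=1 W=0
Move 11: B@(0,3) -> caps B=1 W=0
Move 12: W@(0,0) -> caps B=1 W=0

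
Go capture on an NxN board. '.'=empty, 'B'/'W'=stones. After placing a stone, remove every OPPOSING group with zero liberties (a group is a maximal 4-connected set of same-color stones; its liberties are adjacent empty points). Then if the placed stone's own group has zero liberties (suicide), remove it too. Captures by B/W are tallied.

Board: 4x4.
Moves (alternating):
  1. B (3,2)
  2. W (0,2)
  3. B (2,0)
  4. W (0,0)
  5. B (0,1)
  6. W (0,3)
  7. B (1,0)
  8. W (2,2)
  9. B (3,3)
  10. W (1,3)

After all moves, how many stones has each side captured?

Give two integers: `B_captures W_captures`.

Answer: 1 0

Derivation:
Move 1: B@(3,2) -> caps B=0 W=0
Move 2: W@(0,2) -> caps B=0 W=0
Move 3: B@(2,0) -> caps B=0 W=0
Move 4: W@(0,0) -> caps B=0 W=0
Move 5: B@(0,1) -> caps B=0 W=0
Move 6: W@(0,3) -> caps B=0 W=0
Move 7: B@(1,0) -> caps B=1 W=0
Move 8: W@(2,2) -> caps B=1 W=0
Move 9: B@(3,3) -> caps B=1 W=0
Move 10: W@(1,3) -> caps B=1 W=0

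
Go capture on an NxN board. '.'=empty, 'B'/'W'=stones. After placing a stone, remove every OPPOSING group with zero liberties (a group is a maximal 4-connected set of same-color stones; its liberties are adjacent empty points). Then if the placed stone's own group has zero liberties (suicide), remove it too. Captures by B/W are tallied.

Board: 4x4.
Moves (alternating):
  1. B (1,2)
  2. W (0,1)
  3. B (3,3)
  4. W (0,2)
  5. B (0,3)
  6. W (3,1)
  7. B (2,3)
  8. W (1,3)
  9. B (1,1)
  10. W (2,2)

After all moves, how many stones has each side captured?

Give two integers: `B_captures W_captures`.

Answer: 0 1

Derivation:
Move 1: B@(1,2) -> caps B=0 W=0
Move 2: W@(0,1) -> caps B=0 W=0
Move 3: B@(3,3) -> caps B=0 W=0
Move 4: W@(0,2) -> caps B=0 W=0
Move 5: B@(0,3) -> caps B=0 W=0
Move 6: W@(3,1) -> caps B=0 W=0
Move 7: B@(2,3) -> caps B=0 W=0
Move 8: W@(1,3) -> caps B=0 W=1
Move 9: B@(1,1) -> caps B=0 W=1
Move 10: W@(2,2) -> caps B=0 W=1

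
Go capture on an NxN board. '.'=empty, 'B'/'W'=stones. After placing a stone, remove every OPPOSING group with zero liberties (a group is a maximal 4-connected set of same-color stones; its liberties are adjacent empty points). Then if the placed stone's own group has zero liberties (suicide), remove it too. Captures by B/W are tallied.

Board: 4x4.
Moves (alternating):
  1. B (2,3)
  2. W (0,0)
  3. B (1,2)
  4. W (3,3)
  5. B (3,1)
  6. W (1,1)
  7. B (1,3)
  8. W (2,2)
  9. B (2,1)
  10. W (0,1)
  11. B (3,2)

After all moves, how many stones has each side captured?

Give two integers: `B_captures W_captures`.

Answer: 2 0

Derivation:
Move 1: B@(2,3) -> caps B=0 W=0
Move 2: W@(0,0) -> caps B=0 W=0
Move 3: B@(1,2) -> caps B=0 W=0
Move 4: W@(3,3) -> caps B=0 W=0
Move 5: B@(3,1) -> caps B=0 W=0
Move 6: W@(1,1) -> caps B=0 W=0
Move 7: B@(1,3) -> caps B=0 W=0
Move 8: W@(2,2) -> caps B=0 W=0
Move 9: B@(2,1) -> caps B=0 W=0
Move 10: W@(0,1) -> caps B=0 W=0
Move 11: B@(3,2) -> caps B=2 W=0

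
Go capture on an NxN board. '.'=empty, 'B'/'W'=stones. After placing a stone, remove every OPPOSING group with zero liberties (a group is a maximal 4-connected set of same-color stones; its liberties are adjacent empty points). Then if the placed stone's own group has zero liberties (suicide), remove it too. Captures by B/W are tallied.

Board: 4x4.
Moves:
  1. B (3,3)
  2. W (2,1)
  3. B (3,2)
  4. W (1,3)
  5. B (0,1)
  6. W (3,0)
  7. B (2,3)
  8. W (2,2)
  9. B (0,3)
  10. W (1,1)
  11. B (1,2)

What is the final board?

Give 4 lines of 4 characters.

Answer: .B.B
.WB.
.WWB
W.BB

Derivation:
Move 1: B@(3,3) -> caps B=0 W=0
Move 2: W@(2,1) -> caps B=0 W=0
Move 3: B@(3,2) -> caps B=0 W=0
Move 4: W@(1,3) -> caps B=0 W=0
Move 5: B@(0,1) -> caps B=0 W=0
Move 6: W@(3,0) -> caps B=0 W=0
Move 7: B@(2,3) -> caps B=0 W=0
Move 8: W@(2,2) -> caps B=0 W=0
Move 9: B@(0,3) -> caps B=0 W=0
Move 10: W@(1,1) -> caps B=0 W=0
Move 11: B@(1,2) -> caps B=1 W=0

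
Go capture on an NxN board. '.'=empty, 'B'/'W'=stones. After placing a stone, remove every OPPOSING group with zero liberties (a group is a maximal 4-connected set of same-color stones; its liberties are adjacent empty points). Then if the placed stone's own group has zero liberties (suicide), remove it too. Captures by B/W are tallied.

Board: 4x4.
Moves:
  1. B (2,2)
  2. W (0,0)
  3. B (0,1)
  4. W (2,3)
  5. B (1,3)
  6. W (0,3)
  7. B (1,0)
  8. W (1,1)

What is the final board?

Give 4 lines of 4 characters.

Answer: .B.W
BW.B
..BW
....

Derivation:
Move 1: B@(2,2) -> caps B=0 W=0
Move 2: W@(0,0) -> caps B=0 W=0
Move 3: B@(0,1) -> caps B=0 W=0
Move 4: W@(2,3) -> caps B=0 W=0
Move 5: B@(1,3) -> caps B=0 W=0
Move 6: W@(0,3) -> caps B=0 W=0
Move 7: B@(1,0) -> caps B=1 W=0
Move 8: W@(1,1) -> caps B=1 W=0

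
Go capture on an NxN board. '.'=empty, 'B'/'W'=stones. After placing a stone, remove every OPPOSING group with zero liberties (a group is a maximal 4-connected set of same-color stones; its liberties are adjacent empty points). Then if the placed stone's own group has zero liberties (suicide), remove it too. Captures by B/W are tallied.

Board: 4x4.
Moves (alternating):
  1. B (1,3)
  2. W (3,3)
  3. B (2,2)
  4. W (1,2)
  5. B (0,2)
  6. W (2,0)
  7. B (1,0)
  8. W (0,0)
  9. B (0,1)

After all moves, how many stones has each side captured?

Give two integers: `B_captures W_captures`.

Answer: 1 0

Derivation:
Move 1: B@(1,3) -> caps B=0 W=0
Move 2: W@(3,3) -> caps B=0 W=0
Move 3: B@(2,2) -> caps B=0 W=0
Move 4: W@(1,2) -> caps B=0 W=0
Move 5: B@(0,2) -> caps B=0 W=0
Move 6: W@(2,0) -> caps B=0 W=0
Move 7: B@(1,0) -> caps B=0 W=0
Move 8: W@(0,0) -> caps B=0 W=0
Move 9: B@(0,1) -> caps B=1 W=0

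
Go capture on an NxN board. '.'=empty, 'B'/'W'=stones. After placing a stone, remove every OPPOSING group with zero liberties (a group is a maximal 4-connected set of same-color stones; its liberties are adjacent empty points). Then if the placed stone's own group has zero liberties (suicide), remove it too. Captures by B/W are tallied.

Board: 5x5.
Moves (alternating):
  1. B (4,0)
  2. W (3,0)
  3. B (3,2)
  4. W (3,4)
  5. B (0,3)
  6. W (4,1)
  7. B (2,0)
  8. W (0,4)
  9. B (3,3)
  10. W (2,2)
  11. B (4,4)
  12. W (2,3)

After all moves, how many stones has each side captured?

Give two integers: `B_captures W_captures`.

Move 1: B@(4,0) -> caps B=0 W=0
Move 2: W@(3,0) -> caps B=0 W=0
Move 3: B@(3,2) -> caps B=0 W=0
Move 4: W@(3,4) -> caps B=0 W=0
Move 5: B@(0,3) -> caps B=0 W=0
Move 6: W@(4,1) -> caps B=0 W=1
Move 7: B@(2,0) -> caps B=0 W=1
Move 8: W@(0,4) -> caps B=0 W=1
Move 9: B@(3,3) -> caps B=0 W=1
Move 10: W@(2,2) -> caps B=0 W=1
Move 11: B@(4,4) -> caps B=0 W=1
Move 12: W@(2,3) -> caps B=0 W=1

Answer: 0 1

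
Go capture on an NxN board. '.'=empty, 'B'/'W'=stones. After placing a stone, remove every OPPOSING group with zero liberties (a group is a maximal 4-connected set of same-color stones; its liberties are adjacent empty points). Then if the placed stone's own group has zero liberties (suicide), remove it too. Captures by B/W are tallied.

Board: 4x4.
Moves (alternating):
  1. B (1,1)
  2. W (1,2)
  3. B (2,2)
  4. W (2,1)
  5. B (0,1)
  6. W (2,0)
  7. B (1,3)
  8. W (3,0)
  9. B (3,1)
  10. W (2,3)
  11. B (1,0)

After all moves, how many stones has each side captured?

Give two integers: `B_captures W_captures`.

Move 1: B@(1,1) -> caps B=0 W=0
Move 2: W@(1,2) -> caps B=0 W=0
Move 3: B@(2,2) -> caps B=0 W=0
Move 4: W@(2,1) -> caps B=0 W=0
Move 5: B@(0,1) -> caps B=0 W=0
Move 6: W@(2,0) -> caps B=0 W=0
Move 7: B@(1,3) -> caps B=0 W=0
Move 8: W@(3,0) -> caps B=0 W=0
Move 9: B@(3,1) -> caps B=0 W=0
Move 10: W@(2,3) -> caps B=0 W=0
Move 11: B@(1,0) -> caps B=3 W=0

Answer: 3 0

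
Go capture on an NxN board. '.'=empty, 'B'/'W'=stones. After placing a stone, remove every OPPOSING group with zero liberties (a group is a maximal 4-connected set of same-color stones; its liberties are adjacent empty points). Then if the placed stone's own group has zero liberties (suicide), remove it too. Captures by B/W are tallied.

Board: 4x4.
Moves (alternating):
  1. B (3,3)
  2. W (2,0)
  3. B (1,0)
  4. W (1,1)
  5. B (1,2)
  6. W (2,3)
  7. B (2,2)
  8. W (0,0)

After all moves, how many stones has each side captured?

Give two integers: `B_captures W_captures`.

Answer: 0 1

Derivation:
Move 1: B@(3,3) -> caps B=0 W=0
Move 2: W@(2,0) -> caps B=0 W=0
Move 3: B@(1,0) -> caps B=0 W=0
Move 4: W@(1,1) -> caps B=0 W=0
Move 5: B@(1,2) -> caps B=0 W=0
Move 6: W@(2,3) -> caps B=0 W=0
Move 7: B@(2,2) -> caps B=0 W=0
Move 8: W@(0,0) -> caps B=0 W=1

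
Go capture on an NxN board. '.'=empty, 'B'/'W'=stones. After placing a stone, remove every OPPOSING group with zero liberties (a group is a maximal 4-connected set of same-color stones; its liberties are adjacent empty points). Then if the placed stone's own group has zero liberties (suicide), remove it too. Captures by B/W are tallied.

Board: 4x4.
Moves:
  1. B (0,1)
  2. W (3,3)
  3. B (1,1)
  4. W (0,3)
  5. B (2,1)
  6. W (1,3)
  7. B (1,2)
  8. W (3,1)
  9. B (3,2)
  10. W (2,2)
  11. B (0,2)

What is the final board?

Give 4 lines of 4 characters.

Move 1: B@(0,1) -> caps B=0 W=0
Move 2: W@(3,3) -> caps B=0 W=0
Move 3: B@(1,1) -> caps B=0 W=0
Move 4: W@(0,3) -> caps B=0 W=0
Move 5: B@(2,1) -> caps B=0 W=0
Move 6: W@(1,3) -> caps B=0 W=0
Move 7: B@(1,2) -> caps B=0 W=0
Move 8: W@(3,1) -> caps B=0 W=0
Move 9: B@(3,2) -> caps B=0 W=0
Move 10: W@(2,2) -> caps B=0 W=1
Move 11: B@(0,2) -> caps B=0 W=1

Answer: .BBW
.BBW
.BW.
.W.W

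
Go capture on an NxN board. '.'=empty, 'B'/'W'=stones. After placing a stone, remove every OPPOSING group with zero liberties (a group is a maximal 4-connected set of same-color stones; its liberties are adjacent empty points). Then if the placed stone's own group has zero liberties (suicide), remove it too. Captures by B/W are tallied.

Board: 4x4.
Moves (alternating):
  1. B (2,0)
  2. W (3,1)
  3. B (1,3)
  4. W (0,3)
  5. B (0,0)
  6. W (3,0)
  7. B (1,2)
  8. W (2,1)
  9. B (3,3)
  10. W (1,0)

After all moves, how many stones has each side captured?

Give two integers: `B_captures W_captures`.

Answer: 0 1

Derivation:
Move 1: B@(2,0) -> caps B=0 W=0
Move 2: W@(3,1) -> caps B=0 W=0
Move 3: B@(1,3) -> caps B=0 W=0
Move 4: W@(0,3) -> caps B=0 W=0
Move 5: B@(0,0) -> caps B=0 W=0
Move 6: W@(3,0) -> caps B=0 W=0
Move 7: B@(1,2) -> caps B=0 W=0
Move 8: W@(2,1) -> caps B=0 W=0
Move 9: B@(3,3) -> caps B=0 W=0
Move 10: W@(1,0) -> caps B=0 W=1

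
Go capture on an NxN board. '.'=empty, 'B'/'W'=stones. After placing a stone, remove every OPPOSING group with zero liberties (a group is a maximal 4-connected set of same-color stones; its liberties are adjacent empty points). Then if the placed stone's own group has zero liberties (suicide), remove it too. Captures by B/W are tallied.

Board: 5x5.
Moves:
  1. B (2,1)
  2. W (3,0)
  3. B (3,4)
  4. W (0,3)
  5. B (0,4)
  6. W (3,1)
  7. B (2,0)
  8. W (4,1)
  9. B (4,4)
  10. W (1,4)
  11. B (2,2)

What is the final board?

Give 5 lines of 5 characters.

Answer: ...W.
....W
BBB..
WW..B
.W..B

Derivation:
Move 1: B@(2,1) -> caps B=0 W=0
Move 2: W@(3,0) -> caps B=0 W=0
Move 3: B@(3,4) -> caps B=0 W=0
Move 4: W@(0,3) -> caps B=0 W=0
Move 5: B@(0,4) -> caps B=0 W=0
Move 6: W@(3,1) -> caps B=0 W=0
Move 7: B@(2,0) -> caps B=0 W=0
Move 8: W@(4,1) -> caps B=0 W=0
Move 9: B@(4,4) -> caps B=0 W=0
Move 10: W@(1,4) -> caps B=0 W=1
Move 11: B@(2,2) -> caps B=0 W=1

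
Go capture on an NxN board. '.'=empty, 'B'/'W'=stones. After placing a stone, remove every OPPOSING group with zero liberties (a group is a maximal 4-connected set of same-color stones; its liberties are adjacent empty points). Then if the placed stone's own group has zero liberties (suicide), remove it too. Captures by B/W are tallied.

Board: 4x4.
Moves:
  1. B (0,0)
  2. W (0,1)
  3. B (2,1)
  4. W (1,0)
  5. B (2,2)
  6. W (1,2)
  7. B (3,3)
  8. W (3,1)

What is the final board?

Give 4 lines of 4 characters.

Answer: .W..
W.W.
.BB.
.W.B

Derivation:
Move 1: B@(0,0) -> caps B=0 W=0
Move 2: W@(0,1) -> caps B=0 W=0
Move 3: B@(2,1) -> caps B=0 W=0
Move 4: W@(1,0) -> caps B=0 W=1
Move 5: B@(2,2) -> caps B=0 W=1
Move 6: W@(1,2) -> caps B=0 W=1
Move 7: B@(3,3) -> caps B=0 W=1
Move 8: W@(3,1) -> caps B=0 W=1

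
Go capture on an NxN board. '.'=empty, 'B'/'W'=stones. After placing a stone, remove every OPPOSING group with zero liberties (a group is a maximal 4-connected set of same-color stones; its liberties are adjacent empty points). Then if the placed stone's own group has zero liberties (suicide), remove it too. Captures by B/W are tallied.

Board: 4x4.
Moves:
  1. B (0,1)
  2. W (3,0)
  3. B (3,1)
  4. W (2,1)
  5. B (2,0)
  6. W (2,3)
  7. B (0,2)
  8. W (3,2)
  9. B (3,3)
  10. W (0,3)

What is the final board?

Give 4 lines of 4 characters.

Answer: .BBW
....
BW.W
.BW.

Derivation:
Move 1: B@(0,1) -> caps B=0 W=0
Move 2: W@(3,0) -> caps B=0 W=0
Move 3: B@(3,1) -> caps B=0 W=0
Move 4: W@(2,1) -> caps B=0 W=0
Move 5: B@(2,0) -> caps B=1 W=0
Move 6: W@(2,3) -> caps B=1 W=0
Move 7: B@(0,2) -> caps B=1 W=0
Move 8: W@(3,2) -> caps B=1 W=0
Move 9: B@(3,3) -> caps B=1 W=0
Move 10: W@(0,3) -> caps B=1 W=0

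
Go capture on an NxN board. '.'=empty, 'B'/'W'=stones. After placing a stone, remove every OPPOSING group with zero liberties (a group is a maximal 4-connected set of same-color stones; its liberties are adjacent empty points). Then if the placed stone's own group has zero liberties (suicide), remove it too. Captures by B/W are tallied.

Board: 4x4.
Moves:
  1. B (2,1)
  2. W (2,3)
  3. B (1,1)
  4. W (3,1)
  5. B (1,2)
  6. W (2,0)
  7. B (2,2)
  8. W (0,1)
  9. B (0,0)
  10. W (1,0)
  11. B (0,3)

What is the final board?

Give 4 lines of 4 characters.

Answer: .W.B
WBB.
WBBW
.W..

Derivation:
Move 1: B@(2,1) -> caps B=0 W=0
Move 2: W@(2,3) -> caps B=0 W=0
Move 3: B@(1,1) -> caps B=0 W=0
Move 4: W@(3,1) -> caps B=0 W=0
Move 5: B@(1,2) -> caps B=0 W=0
Move 6: W@(2,0) -> caps B=0 W=0
Move 7: B@(2,2) -> caps B=0 W=0
Move 8: W@(0,1) -> caps B=0 W=0
Move 9: B@(0,0) -> caps B=0 W=0
Move 10: W@(1,0) -> caps B=0 W=1
Move 11: B@(0,3) -> caps B=0 W=1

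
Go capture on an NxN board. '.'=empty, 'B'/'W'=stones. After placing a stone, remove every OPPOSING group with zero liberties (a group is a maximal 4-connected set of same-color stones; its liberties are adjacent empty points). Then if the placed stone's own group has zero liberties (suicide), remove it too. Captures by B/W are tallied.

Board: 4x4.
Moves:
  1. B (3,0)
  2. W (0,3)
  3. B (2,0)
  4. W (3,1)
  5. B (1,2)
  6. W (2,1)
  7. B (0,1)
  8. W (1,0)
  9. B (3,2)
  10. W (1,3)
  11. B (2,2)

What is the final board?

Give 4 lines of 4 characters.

Answer: .B.W
W.BW
.WB.
.WB.

Derivation:
Move 1: B@(3,0) -> caps B=0 W=0
Move 2: W@(0,3) -> caps B=0 W=0
Move 3: B@(2,0) -> caps B=0 W=0
Move 4: W@(3,1) -> caps B=0 W=0
Move 5: B@(1,2) -> caps B=0 W=0
Move 6: W@(2,1) -> caps B=0 W=0
Move 7: B@(0,1) -> caps B=0 W=0
Move 8: W@(1,0) -> caps B=0 W=2
Move 9: B@(3,2) -> caps B=0 W=2
Move 10: W@(1,3) -> caps B=0 W=2
Move 11: B@(2,2) -> caps B=0 W=2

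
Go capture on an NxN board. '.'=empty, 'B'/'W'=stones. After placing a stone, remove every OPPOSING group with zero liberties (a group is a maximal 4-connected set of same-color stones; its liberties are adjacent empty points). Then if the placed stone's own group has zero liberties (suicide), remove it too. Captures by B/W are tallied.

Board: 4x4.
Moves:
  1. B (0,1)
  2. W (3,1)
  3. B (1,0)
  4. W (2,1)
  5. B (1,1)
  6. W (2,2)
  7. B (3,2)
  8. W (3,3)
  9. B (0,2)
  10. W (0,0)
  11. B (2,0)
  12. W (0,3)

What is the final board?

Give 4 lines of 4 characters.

Move 1: B@(0,1) -> caps B=0 W=0
Move 2: W@(3,1) -> caps B=0 W=0
Move 3: B@(1,0) -> caps B=0 W=0
Move 4: W@(2,1) -> caps B=0 W=0
Move 5: B@(1,1) -> caps B=0 W=0
Move 6: W@(2,2) -> caps B=0 W=0
Move 7: B@(3,2) -> caps B=0 W=0
Move 8: W@(3,3) -> caps B=0 W=1
Move 9: B@(0,2) -> caps B=0 W=1
Move 10: W@(0,0) -> caps B=0 W=1
Move 11: B@(2,0) -> caps B=0 W=1
Move 12: W@(0,3) -> caps B=0 W=1

Answer: .BBW
BB..
BWW.
.W.W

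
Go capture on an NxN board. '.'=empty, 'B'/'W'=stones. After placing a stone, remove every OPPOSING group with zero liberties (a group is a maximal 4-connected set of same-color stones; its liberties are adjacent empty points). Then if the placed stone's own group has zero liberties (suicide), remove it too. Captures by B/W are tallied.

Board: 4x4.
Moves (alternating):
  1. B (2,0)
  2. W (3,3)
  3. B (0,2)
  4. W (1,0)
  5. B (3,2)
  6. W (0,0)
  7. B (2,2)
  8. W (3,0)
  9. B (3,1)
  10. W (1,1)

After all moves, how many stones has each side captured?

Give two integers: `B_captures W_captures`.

Move 1: B@(2,0) -> caps B=0 W=0
Move 2: W@(3,3) -> caps B=0 W=0
Move 3: B@(0,2) -> caps B=0 W=0
Move 4: W@(1,0) -> caps B=0 W=0
Move 5: B@(3,2) -> caps B=0 W=0
Move 6: W@(0,0) -> caps B=0 W=0
Move 7: B@(2,2) -> caps B=0 W=0
Move 8: W@(3,0) -> caps B=0 W=0
Move 9: B@(3,1) -> caps B=1 W=0
Move 10: W@(1,1) -> caps B=1 W=0

Answer: 1 0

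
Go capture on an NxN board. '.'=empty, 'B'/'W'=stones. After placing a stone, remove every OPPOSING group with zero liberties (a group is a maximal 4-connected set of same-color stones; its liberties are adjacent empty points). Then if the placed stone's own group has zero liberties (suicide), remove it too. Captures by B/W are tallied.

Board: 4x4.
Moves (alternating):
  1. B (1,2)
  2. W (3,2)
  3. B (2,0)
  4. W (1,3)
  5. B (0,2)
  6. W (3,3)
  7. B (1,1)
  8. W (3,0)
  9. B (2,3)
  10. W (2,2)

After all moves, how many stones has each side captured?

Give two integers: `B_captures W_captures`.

Move 1: B@(1,2) -> caps B=0 W=0
Move 2: W@(3,2) -> caps B=0 W=0
Move 3: B@(2,0) -> caps B=0 W=0
Move 4: W@(1,3) -> caps B=0 W=0
Move 5: B@(0,2) -> caps B=0 W=0
Move 6: W@(3,3) -> caps B=0 W=0
Move 7: B@(1,1) -> caps B=0 W=0
Move 8: W@(3,0) -> caps B=0 W=0
Move 9: B@(2,3) -> caps B=0 W=0
Move 10: W@(2,2) -> caps B=0 W=1

Answer: 0 1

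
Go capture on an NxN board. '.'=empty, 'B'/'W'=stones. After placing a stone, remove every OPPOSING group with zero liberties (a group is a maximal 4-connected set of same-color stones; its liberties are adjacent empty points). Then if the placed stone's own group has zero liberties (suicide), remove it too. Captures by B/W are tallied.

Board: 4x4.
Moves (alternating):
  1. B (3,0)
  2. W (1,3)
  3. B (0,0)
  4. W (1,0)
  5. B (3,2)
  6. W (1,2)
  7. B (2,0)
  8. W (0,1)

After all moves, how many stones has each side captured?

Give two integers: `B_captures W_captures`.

Answer: 0 1

Derivation:
Move 1: B@(3,0) -> caps B=0 W=0
Move 2: W@(1,3) -> caps B=0 W=0
Move 3: B@(0,0) -> caps B=0 W=0
Move 4: W@(1,0) -> caps B=0 W=0
Move 5: B@(3,2) -> caps B=0 W=0
Move 6: W@(1,2) -> caps B=0 W=0
Move 7: B@(2,0) -> caps B=0 W=0
Move 8: W@(0,1) -> caps B=0 W=1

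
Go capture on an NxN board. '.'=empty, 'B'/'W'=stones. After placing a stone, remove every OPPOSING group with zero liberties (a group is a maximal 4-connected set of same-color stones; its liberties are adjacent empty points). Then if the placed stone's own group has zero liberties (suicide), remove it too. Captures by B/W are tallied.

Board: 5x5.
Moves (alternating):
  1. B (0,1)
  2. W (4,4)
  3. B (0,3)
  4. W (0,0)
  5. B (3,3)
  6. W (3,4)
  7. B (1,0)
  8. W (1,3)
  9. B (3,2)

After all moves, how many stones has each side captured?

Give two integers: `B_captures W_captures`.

Move 1: B@(0,1) -> caps B=0 W=0
Move 2: W@(4,4) -> caps B=0 W=0
Move 3: B@(0,3) -> caps B=0 W=0
Move 4: W@(0,0) -> caps B=0 W=0
Move 5: B@(3,3) -> caps B=0 W=0
Move 6: W@(3,4) -> caps B=0 W=0
Move 7: B@(1,0) -> caps B=1 W=0
Move 8: W@(1,3) -> caps B=1 W=0
Move 9: B@(3,2) -> caps B=1 W=0

Answer: 1 0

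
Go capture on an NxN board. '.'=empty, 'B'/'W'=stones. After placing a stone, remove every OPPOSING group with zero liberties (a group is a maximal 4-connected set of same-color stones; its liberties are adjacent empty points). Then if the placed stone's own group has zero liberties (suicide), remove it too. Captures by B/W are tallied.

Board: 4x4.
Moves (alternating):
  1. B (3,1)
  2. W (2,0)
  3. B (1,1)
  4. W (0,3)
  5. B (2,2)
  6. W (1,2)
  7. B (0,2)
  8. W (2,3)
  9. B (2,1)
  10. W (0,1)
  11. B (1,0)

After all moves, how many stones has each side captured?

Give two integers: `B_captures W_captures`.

Move 1: B@(3,1) -> caps B=0 W=0
Move 2: W@(2,0) -> caps B=0 W=0
Move 3: B@(1,1) -> caps B=0 W=0
Move 4: W@(0,3) -> caps B=0 W=0
Move 5: B@(2,2) -> caps B=0 W=0
Move 6: W@(1,2) -> caps B=0 W=0
Move 7: B@(0,2) -> caps B=0 W=0
Move 8: W@(2,3) -> caps B=0 W=0
Move 9: B@(2,1) -> caps B=0 W=0
Move 10: W@(0,1) -> caps B=0 W=1
Move 11: B@(1,0) -> caps B=0 W=1

Answer: 0 1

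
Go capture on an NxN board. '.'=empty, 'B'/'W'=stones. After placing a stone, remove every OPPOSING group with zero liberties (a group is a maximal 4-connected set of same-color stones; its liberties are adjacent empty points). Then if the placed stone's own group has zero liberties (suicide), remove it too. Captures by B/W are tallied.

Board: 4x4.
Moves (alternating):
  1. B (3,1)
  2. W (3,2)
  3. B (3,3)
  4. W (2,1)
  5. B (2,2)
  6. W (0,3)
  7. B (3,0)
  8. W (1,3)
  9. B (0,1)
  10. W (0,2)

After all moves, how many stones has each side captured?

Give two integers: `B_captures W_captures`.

Move 1: B@(3,1) -> caps B=0 W=0
Move 2: W@(3,2) -> caps B=0 W=0
Move 3: B@(3,3) -> caps B=0 W=0
Move 4: W@(2,1) -> caps B=0 W=0
Move 5: B@(2,2) -> caps B=1 W=0
Move 6: W@(0,3) -> caps B=1 W=0
Move 7: B@(3,0) -> caps B=1 W=0
Move 8: W@(1,3) -> caps B=1 W=0
Move 9: B@(0,1) -> caps B=1 W=0
Move 10: W@(0,2) -> caps B=1 W=0

Answer: 1 0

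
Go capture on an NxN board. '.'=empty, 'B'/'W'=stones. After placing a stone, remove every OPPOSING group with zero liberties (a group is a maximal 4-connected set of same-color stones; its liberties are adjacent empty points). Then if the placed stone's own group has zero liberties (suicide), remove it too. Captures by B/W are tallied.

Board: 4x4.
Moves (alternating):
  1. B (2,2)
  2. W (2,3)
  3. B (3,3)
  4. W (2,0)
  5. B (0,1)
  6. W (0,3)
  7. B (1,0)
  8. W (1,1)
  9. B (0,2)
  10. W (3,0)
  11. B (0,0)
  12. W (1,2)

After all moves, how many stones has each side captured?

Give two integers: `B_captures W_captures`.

Move 1: B@(2,2) -> caps B=0 W=0
Move 2: W@(2,3) -> caps B=0 W=0
Move 3: B@(3,3) -> caps B=0 W=0
Move 4: W@(2,0) -> caps B=0 W=0
Move 5: B@(0,1) -> caps B=0 W=0
Move 6: W@(0,3) -> caps B=0 W=0
Move 7: B@(1,0) -> caps B=0 W=0
Move 8: W@(1,1) -> caps B=0 W=0
Move 9: B@(0,2) -> caps B=0 W=0
Move 10: W@(3,0) -> caps B=0 W=0
Move 11: B@(0,0) -> caps B=0 W=0
Move 12: W@(1,2) -> caps B=0 W=4

Answer: 0 4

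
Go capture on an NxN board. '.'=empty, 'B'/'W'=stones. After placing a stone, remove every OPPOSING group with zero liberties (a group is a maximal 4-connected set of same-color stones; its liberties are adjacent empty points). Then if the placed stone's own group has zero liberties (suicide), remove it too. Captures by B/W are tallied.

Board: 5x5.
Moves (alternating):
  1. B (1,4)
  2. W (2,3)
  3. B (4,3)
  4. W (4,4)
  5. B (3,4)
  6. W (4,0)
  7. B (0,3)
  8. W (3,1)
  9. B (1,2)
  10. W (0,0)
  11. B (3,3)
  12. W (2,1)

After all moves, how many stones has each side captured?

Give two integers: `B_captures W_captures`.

Answer: 1 0

Derivation:
Move 1: B@(1,4) -> caps B=0 W=0
Move 2: W@(2,3) -> caps B=0 W=0
Move 3: B@(4,3) -> caps B=0 W=0
Move 4: W@(4,4) -> caps B=0 W=0
Move 5: B@(3,4) -> caps B=1 W=0
Move 6: W@(4,0) -> caps B=1 W=0
Move 7: B@(0,3) -> caps B=1 W=0
Move 8: W@(3,1) -> caps B=1 W=0
Move 9: B@(1,2) -> caps B=1 W=0
Move 10: W@(0,0) -> caps B=1 W=0
Move 11: B@(3,3) -> caps B=1 W=0
Move 12: W@(2,1) -> caps B=1 W=0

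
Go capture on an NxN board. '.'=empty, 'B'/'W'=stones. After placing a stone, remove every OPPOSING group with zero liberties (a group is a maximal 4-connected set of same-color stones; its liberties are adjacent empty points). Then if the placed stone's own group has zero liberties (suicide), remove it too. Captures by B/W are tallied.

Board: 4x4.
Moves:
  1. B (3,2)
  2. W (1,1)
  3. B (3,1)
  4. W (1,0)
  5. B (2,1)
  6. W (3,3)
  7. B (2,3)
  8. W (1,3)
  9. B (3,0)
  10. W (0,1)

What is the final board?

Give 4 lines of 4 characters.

Move 1: B@(3,2) -> caps B=0 W=0
Move 2: W@(1,1) -> caps B=0 W=0
Move 3: B@(3,1) -> caps B=0 W=0
Move 4: W@(1,0) -> caps B=0 W=0
Move 5: B@(2,1) -> caps B=0 W=0
Move 6: W@(3,3) -> caps B=0 W=0
Move 7: B@(2,3) -> caps B=1 W=0
Move 8: W@(1,3) -> caps B=1 W=0
Move 9: B@(3,0) -> caps B=1 W=0
Move 10: W@(0,1) -> caps B=1 W=0

Answer: .W..
WW.W
.B.B
BBB.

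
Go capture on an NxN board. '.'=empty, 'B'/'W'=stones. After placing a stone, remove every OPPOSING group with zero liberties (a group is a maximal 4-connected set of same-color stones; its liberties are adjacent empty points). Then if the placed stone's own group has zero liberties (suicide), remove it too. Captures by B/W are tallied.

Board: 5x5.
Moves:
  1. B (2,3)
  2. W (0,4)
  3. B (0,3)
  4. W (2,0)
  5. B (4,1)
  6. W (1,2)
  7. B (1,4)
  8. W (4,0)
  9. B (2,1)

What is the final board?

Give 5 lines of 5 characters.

Answer: ...B.
..W.B
WB.B.
.....
WB...

Derivation:
Move 1: B@(2,3) -> caps B=0 W=0
Move 2: W@(0,4) -> caps B=0 W=0
Move 3: B@(0,3) -> caps B=0 W=0
Move 4: W@(2,0) -> caps B=0 W=0
Move 5: B@(4,1) -> caps B=0 W=0
Move 6: W@(1,2) -> caps B=0 W=0
Move 7: B@(1,4) -> caps B=1 W=0
Move 8: W@(4,0) -> caps B=1 W=0
Move 9: B@(2,1) -> caps B=1 W=0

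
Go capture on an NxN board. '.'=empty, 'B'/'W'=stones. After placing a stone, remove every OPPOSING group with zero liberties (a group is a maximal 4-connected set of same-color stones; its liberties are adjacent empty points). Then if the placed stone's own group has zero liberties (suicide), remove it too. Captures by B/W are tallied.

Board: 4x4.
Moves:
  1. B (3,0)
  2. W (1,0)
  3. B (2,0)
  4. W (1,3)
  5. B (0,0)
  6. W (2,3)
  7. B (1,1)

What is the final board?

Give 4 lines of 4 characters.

Answer: B...
.B.W
B..W
B...

Derivation:
Move 1: B@(3,0) -> caps B=0 W=0
Move 2: W@(1,0) -> caps B=0 W=0
Move 3: B@(2,0) -> caps B=0 W=0
Move 4: W@(1,3) -> caps B=0 W=0
Move 5: B@(0,0) -> caps B=0 W=0
Move 6: W@(2,3) -> caps B=0 W=0
Move 7: B@(1,1) -> caps B=1 W=0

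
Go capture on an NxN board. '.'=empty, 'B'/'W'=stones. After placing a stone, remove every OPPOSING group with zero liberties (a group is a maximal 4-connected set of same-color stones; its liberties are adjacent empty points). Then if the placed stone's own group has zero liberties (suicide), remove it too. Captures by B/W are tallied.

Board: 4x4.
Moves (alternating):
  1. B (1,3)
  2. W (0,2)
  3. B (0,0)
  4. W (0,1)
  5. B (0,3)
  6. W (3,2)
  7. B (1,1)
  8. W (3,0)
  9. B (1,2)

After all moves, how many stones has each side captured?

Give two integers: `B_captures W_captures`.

Move 1: B@(1,3) -> caps B=0 W=0
Move 2: W@(0,2) -> caps B=0 W=0
Move 3: B@(0,0) -> caps B=0 W=0
Move 4: W@(0,1) -> caps B=0 W=0
Move 5: B@(0,3) -> caps B=0 W=0
Move 6: W@(3,2) -> caps B=0 W=0
Move 7: B@(1,1) -> caps B=0 W=0
Move 8: W@(3,0) -> caps B=0 W=0
Move 9: B@(1,2) -> caps B=2 W=0

Answer: 2 0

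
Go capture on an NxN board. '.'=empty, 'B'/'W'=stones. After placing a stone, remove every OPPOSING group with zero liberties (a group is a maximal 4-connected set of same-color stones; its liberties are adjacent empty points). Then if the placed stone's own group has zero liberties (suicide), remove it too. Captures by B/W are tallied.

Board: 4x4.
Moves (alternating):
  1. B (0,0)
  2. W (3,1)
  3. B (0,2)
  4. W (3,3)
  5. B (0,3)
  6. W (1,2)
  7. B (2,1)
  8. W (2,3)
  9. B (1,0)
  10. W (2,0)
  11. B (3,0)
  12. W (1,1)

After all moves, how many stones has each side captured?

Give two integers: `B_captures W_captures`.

Move 1: B@(0,0) -> caps B=0 W=0
Move 2: W@(3,1) -> caps B=0 W=0
Move 3: B@(0,2) -> caps B=0 W=0
Move 4: W@(3,3) -> caps B=0 W=0
Move 5: B@(0,3) -> caps B=0 W=0
Move 6: W@(1,2) -> caps B=0 W=0
Move 7: B@(2,1) -> caps B=0 W=0
Move 8: W@(2,3) -> caps B=0 W=0
Move 9: B@(1,0) -> caps B=0 W=0
Move 10: W@(2,0) -> caps B=0 W=0
Move 11: B@(3,0) -> caps B=1 W=0
Move 12: W@(1,1) -> caps B=1 W=0

Answer: 1 0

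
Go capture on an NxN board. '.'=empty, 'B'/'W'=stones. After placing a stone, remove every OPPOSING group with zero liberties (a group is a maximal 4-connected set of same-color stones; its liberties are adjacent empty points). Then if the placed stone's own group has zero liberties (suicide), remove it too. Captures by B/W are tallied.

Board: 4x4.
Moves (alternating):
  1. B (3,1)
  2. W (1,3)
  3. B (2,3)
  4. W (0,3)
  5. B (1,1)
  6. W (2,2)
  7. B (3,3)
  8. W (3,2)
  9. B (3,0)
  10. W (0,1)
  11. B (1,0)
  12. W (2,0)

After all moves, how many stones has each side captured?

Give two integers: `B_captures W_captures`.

Answer: 0 2

Derivation:
Move 1: B@(3,1) -> caps B=0 W=0
Move 2: W@(1,3) -> caps B=0 W=0
Move 3: B@(2,3) -> caps B=0 W=0
Move 4: W@(0,3) -> caps B=0 W=0
Move 5: B@(1,1) -> caps B=0 W=0
Move 6: W@(2,2) -> caps B=0 W=0
Move 7: B@(3,3) -> caps B=0 W=0
Move 8: W@(3,2) -> caps B=0 W=2
Move 9: B@(3,0) -> caps B=0 W=2
Move 10: W@(0,1) -> caps B=0 W=2
Move 11: B@(1,0) -> caps B=0 W=2
Move 12: W@(2,0) -> caps B=0 W=2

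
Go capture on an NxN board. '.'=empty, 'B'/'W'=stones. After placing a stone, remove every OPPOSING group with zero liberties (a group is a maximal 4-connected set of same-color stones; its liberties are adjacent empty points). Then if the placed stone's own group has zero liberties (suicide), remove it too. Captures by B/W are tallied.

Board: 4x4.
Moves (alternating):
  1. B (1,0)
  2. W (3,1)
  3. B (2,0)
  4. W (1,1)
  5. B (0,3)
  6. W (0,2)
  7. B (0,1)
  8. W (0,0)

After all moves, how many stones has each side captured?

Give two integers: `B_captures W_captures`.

Answer: 0 1

Derivation:
Move 1: B@(1,0) -> caps B=0 W=0
Move 2: W@(3,1) -> caps B=0 W=0
Move 3: B@(2,0) -> caps B=0 W=0
Move 4: W@(1,1) -> caps B=0 W=0
Move 5: B@(0,3) -> caps B=0 W=0
Move 6: W@(0,2) -> caps B=0 W=0
Move 7: B@(0,1) -> caps B=0 W=0
Move 8: W@(0,0) -> caps B=0 W=1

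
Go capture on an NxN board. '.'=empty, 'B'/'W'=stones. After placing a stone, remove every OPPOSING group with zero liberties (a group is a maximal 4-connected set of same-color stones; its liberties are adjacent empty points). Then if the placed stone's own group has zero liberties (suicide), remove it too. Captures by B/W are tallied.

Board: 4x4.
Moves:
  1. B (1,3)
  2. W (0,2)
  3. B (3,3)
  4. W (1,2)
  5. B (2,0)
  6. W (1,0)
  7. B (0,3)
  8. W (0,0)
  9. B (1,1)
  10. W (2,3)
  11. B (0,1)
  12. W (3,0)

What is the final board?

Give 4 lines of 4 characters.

Answer: .BW.
.BW.
B..W
W..B

Derivation:
Move 1: B@(1,3) -> caps B=0 W=0
Move 2: W@(0,2) -> caps B=0 W=0
Move 3: B@(3,3) -> caps B=0 W=0
Move 4: W@(1,2) -> caps B=0 W=0
Move 5: B@(2,0) -> caps B=0 W=0
Move 6: W@(1,0) -> caps B=0 W=0
Move 7: B@(0,3) -> caps B=0 W=0
Move 8: W@(0,0) -> caps B=0 W=0
Move 9: B@(1,1) -> caps B=0 W=0
Move 10: W@(2,3) -> caps B=0 W=2
Move 11: B@(0,1) -> caps B=2 W=2
Move 12: W@(3,0) -> caps B=2 W=2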